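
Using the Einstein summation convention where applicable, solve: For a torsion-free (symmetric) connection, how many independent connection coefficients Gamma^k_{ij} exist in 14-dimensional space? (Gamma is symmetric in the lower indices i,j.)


Christoffel symbols Gamma^k_{ij} are symmetric in i,j, so there are d * d(d+1)/2 independent symbols.
d = 14
d(d+1)/2 = 14 * 15 / 2 = 105
Total = 14 * 105 = 1470

1470


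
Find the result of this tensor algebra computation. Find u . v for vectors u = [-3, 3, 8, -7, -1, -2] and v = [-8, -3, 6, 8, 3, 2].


The inner product u . v = sum of u_i * v_i.
Term-by-term: -3 * -8, 3 * -3, 8 * 6, -7 * 8, -1 * 3, -2 * 2
Products: 24, -9, 48, -56, -3, -4
Sum = 24 + -9 + 48 + -56 + -3 + -4 = 0

0


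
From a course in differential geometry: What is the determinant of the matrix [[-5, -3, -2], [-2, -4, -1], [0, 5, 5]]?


Expanding along the first row, det(A) = a11*M_11 - a12*M_12 + a13*M_13, where M_1j is the (1,j) minor.
Minor M_11 = -4*5 - -1*5 = -15
Minor M_12 = -2*5 - -1*0 = -10
Minor M_13 = -2*5 - -4*0 = -10
det = -5*(-15) - -3*(-10) + -2*(-10)
    = 75 - 30 + 20
    = 65

65


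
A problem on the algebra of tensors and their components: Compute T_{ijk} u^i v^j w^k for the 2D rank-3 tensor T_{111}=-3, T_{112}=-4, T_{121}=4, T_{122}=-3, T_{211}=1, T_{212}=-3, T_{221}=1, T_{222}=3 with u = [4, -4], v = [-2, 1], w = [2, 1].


S = sum over i,j,k of T_{ijk} u_i v_j w_k. Expanding all 8 terms:
T_{111}*u_1*v_1*w_1 = -3*4*-2*2 = 48  (running total: 48)
T_{112}*u_1*v_1*w_2 = -4*4*-2*1 = 32  (running total: 80)
T_{121}*u_1*v_2*w_1 = 4*4*1*2 = 32  (running total: 112)
T_{122}*u_1*v_2*w_2 = -3*4*1*1 = -12  (running total: 100)
T_{211}*u_2*v_1*w_1 = 1*-4*-2*2 = 16  (running total: 116)
T_{212}*u_2*v_1*w_2 = -3*-4*-2*1 = -24  (running total: 92)
T_{221}*u_2*v_2*w_1 = 1*-4*1*2 = -8  (running total: 84)
T_{222}*u_2*v_2*w_2 = 3*-4*1*1 = -12  (running total: 72)
S = 72

72


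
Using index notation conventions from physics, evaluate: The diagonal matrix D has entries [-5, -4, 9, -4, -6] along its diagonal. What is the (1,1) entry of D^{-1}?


For a diagonal matrix, the inverse has entries (D^{-1})_{ii} = 1/d_{ii}.
The diagonal entries are: d_{11} = -5, d_{22} = -4, d_{33} = 9, d_{44} = -4, d_{55} = -6
We need (D^{-1})_{11} = 1/d_{11} = 1/-5 = -1/5

-1/5


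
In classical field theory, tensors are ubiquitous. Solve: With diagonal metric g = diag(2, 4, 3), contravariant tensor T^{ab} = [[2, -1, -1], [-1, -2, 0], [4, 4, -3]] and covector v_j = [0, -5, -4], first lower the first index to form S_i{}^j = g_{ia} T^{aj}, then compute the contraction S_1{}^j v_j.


Step 1: lower the first index. For a diagonal metric, g_{ia} T^{aj} = g_{ii} T^{ij} (no sum on i).
g_{11} = 2
S_1{}^1 = 2 * T^{11} = 2 * 2 = 4
S_1{}^2 = 2 * T^{12} = 2 * -1 = -2
S_1{}^3 = 2 * T^{13} = 2 * -1 = -2
Step 2: contract S_1{}^j with v_j.
S_1{}^1 * v_1 = 4 * 0 = 0
S_1{}^2 * v_2 = -2 * -5 = 10
S_1{}^3 * v_3 = -2 * -4 = 8
Result = 0 + 10 + 8 = 18

18


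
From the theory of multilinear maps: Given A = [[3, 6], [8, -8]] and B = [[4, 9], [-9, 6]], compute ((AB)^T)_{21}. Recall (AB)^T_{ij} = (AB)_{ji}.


(AB)^T_{ij} = (AB)_{ji} = sum_k A_{jk} B_{ki}.
For i=2, j=1 we need (AB)_{12}:
A_{11} * B_{12} = 3 * 9 = 27
A_{12} * B_{22} = 6 * 6 = 36
Sum = 27 + 36 = 63

63


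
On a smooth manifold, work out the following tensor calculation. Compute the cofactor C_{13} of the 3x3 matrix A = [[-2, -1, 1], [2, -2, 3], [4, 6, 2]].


To find cofactor C_{13}, delete row 1 and column 3.
The resulting 2x2 submatrix is: [[2, -2], [4, 6]]
Minor M_{13} = 2*6 - -2*4
  = 12 - -8 = 20
Sign = (-1)^(1+3) = (-1)^4 = 1
Cofactor C_{13} = 1 * 20 = 20

20


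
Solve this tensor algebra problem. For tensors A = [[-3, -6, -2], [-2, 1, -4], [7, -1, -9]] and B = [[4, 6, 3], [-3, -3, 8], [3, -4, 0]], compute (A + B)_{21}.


Tensor addition is component-wise: (A + B)_{ij} = A_{ij} + B_{ij}.
A_{21} = -2
B_{21} = -3
(A + B)_{21} = -2 + -3 = -5

-5


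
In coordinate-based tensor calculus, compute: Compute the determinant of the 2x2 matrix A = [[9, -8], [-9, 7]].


For a 2x2 matrix [[a, b], [c, d]], det = a*d - b*c.
a = 9, b = -8, c = -9, d = 7
a*d = 9 * 7 = 63
b*c = -8 * -9 = 72
det = 63 - 72 = -9

-9


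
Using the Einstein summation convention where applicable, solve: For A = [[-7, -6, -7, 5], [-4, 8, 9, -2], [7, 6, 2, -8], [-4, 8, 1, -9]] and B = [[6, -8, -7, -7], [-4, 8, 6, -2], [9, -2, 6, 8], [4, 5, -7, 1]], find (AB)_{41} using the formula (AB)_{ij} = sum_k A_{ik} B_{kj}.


(AB)_{ij} = sum_k A_{ik} B_{kj}.
For i=4, j=1:
A_{41} * B_{11} = -4 * 6 = -24
A_{42} * B_{21} = 8 * -4 = -32
A_{43} * B_{31} = 1 * 9 = 9
A_{44} * B_{41} = -9 * 4 = -36
Sum = -24 + -32 + 9 + -36 = -83

-83


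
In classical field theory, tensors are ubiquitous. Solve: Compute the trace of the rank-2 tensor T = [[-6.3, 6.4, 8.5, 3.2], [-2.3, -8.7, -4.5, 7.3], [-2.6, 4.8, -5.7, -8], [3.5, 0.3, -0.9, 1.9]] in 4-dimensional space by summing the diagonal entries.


The contraction (trace) of a rank-2 tensor is the sum of its diagonal elements.
Diagonal entries: A[1,1] = -6.3, A[2,2] = -8.7, A[3,3] = -5.7, A[4,4] = 1.9
Tr(A) = -6.3 + -8.7 + -5.7 + 1.9 = -18.8

-18.8


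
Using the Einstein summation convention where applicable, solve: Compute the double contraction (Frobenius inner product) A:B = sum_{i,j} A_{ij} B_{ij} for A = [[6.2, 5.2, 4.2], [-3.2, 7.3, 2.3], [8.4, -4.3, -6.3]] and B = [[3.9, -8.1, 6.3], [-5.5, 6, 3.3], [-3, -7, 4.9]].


A:B = sum over all i,j of A_{ij} * B_{ij}.
Row 1: 6.2*3.9=24.18, 5.2*-8.1=-42.12, 4.2*6.3=26.46 => row sum = 8.52
Row 2: -3.2*-5.5=17.6, 7.3*6=43.8, 2.3*3.3=7.59 => row sum = 68.99
Row 3: 8.4*-3=-25.2, -4.3*-7=30.1, -6.3*4.9=-30.87 => row sum = -25.97
Total = 8.52 + 68.99 + -25.97 = 51.54

51.54


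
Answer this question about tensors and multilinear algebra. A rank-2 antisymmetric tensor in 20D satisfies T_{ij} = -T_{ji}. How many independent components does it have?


An antisymmetric rank-2 tensor satisfies A_{ij} = -A_{ji}, so diagonal entries are zero.
The independent components are the upper-triangular entries: C(n, 2) = n(n-1)/2.
n = 20
C(20, 2) = 20 * 19 / 2 = 380 / 2 = 190

190


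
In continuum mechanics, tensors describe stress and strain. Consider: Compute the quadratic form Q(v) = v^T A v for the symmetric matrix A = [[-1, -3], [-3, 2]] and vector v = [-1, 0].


First compute Av:
(Av)_1 = -1*-1 + -3*0 = 1
(Av)_2 = -3*-1 + 2*0 = 3
Av = [1, 3]
Then v^T (Av) = -1*1 + 0*3
= -1 + 0 = -1

-1


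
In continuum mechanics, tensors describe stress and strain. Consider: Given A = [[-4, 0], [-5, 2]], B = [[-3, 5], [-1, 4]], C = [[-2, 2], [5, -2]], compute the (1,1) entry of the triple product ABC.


(ABC)_{11} = sum_m (AB)_{1m} C_{m1}. First compute row 1 of AB.
(AB)_{11} = -4*-3 + 0*-1 = 12
(AB)_{12} = -4*5 + 0*4 = -20
Now contract with column 1 of C:
(AB)_{11} * C_{11} = 12 * -2 = -24
(AB)_{12} * C_{21} = -20 * 5 = -100
(ABC)_{11} = -24 + -100 = -124

-124


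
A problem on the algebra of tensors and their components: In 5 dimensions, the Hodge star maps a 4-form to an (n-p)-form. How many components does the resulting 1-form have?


The Hodge dual of a p-form on an n-dimensional manifold is an (n-p)-form.
n = 5, p = 4, so dual degree = 5 - 4 = 1
The number of components is C(n, n-p) = C(5, 1) = 5

5


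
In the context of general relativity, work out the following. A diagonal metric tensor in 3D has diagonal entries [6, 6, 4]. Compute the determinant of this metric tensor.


For a diagonal metric, the determinant is the product of diagonal entries.
Diagonal entries: 6, 6, 4
det(g) = 6 * 6 * 4 = 144

144


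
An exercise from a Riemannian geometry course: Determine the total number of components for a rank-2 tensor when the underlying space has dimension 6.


The number of components of a rank-r tensor in d dimensions is d^r.
Here d = 6 and r = 2.
6^2 = 36

36


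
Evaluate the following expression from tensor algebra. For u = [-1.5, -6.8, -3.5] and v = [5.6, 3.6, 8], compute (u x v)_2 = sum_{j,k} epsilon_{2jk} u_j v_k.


(u x v)_2 = sum_{j,k} epsilon_{2jk} u_j v_k. Only permutations of (1,2,3) contribute; the two non-zero terms are:
eps_{213} u_1 v_3 = -1 * -1.5 * 8 = 12
eps_{231} u_3 v_1 = 1 * -3.5 * 5.6 = -19.6
(u x v)_2 = -7.6

-7.6


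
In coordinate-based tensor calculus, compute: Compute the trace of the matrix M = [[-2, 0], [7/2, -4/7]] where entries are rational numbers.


The trace is the sum of diagonal entries.
Diagonal: M[1,1] = -2, M[2,2] = -4/7
Tr(M) = -2 + -4/7
Computing step by step:
After adding M[1,1]: -2
After adding M[2,2]: -18/7
Tr(M) = -18/7

-18/7


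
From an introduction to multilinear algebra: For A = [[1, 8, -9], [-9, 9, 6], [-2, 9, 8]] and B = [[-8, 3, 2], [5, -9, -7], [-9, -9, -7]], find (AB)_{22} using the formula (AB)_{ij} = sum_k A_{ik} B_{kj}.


(AB)_{ij} = sum_k A_{ik} B_{kj}.
For i=2, j=2:
A_{21} * B_{12} = -9 * 3 = -27
A_{22} * B_{22} = 9 * -9 = -81
A_{23} * B_{32} = 6 * -9 = -54
Sum = -27 + -81 + -54 = -162

-162


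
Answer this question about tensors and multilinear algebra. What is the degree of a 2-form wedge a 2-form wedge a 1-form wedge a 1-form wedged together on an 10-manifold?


The degree of a wedge product is the sum of the degrees of the individual forms.
Degrees: 2, 2, 1, 1
Total degree = 2 + 2 + 1 + 1 = 6

6


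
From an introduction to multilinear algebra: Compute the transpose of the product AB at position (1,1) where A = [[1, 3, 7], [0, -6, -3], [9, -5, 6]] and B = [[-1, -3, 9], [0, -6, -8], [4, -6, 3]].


(AB)^T_{ij} = (AB)_{ji} = sum_k A_{jk} B_{ki}.
For i=1, j=1 we need (AB)_{11}:
A_{11} * B_{11} = 1 * -1 = -1
A_{12} * B_{21} = 3 * 0 = 0
A_{13} * B_{31} = 7 * 4 = 28
Sum = -1 + 0 + 28 = 27

27


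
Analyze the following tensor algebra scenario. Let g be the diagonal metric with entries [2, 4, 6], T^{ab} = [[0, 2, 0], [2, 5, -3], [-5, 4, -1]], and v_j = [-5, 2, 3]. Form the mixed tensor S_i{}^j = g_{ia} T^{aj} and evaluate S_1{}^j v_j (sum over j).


Step 1: lower the first index. For a diagonal metric, g_{ia} T^{aj} = g_{ii} T^{ij} (no sum on i).
g_{11} = 2
S_1{}^1 = 2 * T^{11} = 2 * 0 = 0
S_1{}^2 = 2 * T^{12} = 2 * 2 = 4
S_1{}^3 = 2 * T^{13} = 2 * 0 = 0
Step 2: contract S_1{}^j with v_j.
S_1{}^1 * v_1 = 0 * -5 = 0
S_1{}^2 * v_2 = 4 * 2 = 8
S_1{}^3 * v_3 = 0 * 3 = 0
Result = 0 + 8 + 0 = 8

8


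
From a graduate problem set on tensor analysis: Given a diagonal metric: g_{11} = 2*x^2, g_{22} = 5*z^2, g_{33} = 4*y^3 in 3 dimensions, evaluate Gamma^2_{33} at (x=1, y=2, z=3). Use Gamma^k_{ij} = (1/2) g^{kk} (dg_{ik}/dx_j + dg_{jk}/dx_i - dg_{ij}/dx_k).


For a diagonal metric, Gamma^k_{ij} = (1/2) g^{kk} (dg_{ik}/dx_j + dg_{jk}/dx_i - dg_{ij}/dx_k).
The metric is diagonal, so g_{ab} = 0 for a != b.
At the given point: g_{11} = 2, g_{22} = 45, g_{33} = 32
g^{22} = 1/45
dg_{32}/dx_3 = 0 (off-diagonal)
dg_{32}/dx_3 = 0 (off-diagonal)
dg_{33}/dx_2 = dg_{33}/dx_2 = 48
Numerator = 0 + 0 - 48 = -48
Gamma^2_{33} = -48 / (2 * 45) = -8/15

-8/15


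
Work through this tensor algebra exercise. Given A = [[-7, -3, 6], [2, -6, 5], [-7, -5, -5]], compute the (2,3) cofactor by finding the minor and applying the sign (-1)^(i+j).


To find cofactor C_{23}, delete row 2 and column 3.
The resulting 2x2 submatrix is: [[-7, -3], [-7, -5]]
Minor M_{23} = -7*-5 - -3*-7
  = 35 - 21 = 14
Sign = (-1)^(2+3) = (-1)^5 = -1
Cofactor C_{23} = -1 * 14 = -14

-14


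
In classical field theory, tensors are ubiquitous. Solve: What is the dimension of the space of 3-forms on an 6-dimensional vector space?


The dimension of the space of p-forms on an n-dimensional space is C(n, p).
n = 6, p = 3
C(6, 3) = 6! / (3! * 3!) = 20

20


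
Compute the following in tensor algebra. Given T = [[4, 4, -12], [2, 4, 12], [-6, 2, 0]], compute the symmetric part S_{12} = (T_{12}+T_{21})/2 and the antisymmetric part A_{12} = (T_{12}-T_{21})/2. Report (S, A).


T_{12} = 4
T_{21} = 2
S_{12} = (4 + 2)/2 = 6/2 = 3
A_{12} = (4 - 2)/2 = 2/2 = 1
Check: S + A = 3 + 1 = 4 = T_{12}.

(3, 1)


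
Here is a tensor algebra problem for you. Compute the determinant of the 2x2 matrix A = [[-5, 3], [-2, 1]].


For a 2x2 matrix [[a, b], [c, d]], det = a*d - b*c.
a = -5, b = 3, c = -2, d = 1
a*d = -5 * 1 = -5
b*c = 3 * -2 = -6
det = -5 - -6 = 1

1


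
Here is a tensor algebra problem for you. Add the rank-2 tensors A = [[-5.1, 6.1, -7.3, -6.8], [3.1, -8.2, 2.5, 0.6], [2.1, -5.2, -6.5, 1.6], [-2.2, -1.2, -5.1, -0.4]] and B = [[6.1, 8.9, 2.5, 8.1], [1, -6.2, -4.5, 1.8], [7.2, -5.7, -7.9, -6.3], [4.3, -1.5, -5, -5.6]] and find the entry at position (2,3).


Tensor addition is component-wise: (A + B)_{ij} = A_{ij} + B_{ij}.
A_{23} = 2.5
B_{23} = -4.5
(A + B)_{23} = 2.5 + -4.5 = -2

-2


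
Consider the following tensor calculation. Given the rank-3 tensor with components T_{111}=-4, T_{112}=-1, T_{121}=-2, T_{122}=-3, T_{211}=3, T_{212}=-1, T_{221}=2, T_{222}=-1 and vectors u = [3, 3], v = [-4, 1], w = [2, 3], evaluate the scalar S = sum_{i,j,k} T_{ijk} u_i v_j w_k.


S = sum over i,j,k of T_{ijk} u_i v_j w_k. Expanding all 8 terms:
T_{111}*u_1*v_1*w_1 = -4*3*-4*2 = 96  (running total: 96)
T_{112}*u_1*v_1*w_2 = -1*3*-4*3 = 36  (running total: 132)
T_{121}*u_1*v_2*w_1 = -2*3*1*2 = -12  (running total: 120)
T_{122}*u_1*v_2*w_2 = -3*3*1*3 = -27  (running total: 93)
T_{211}*u_2*v_1*w_1 = 3*3*-4*2 = -72  (running total: 21)
T_{212}*u_2*v_1*w_2 = -1*3*-4*3 = 36  (running total: 57)
T_{221}*u_2*v_2*w_1 = 2*3*1*2 = 12  (running total: 69)
T_{222}*u_2*v_2*w_2 = -1*3*1*3 = -9  (running total: 60)
S = 60

60


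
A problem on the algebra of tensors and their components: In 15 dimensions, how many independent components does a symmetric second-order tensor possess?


A symmetric rank-2 tensor in d dimensions has d(d+1)/2 independent components.
d = 15
d(d+1)/2 = 15 * 16 / 2 = 240 / 2 = 120

120


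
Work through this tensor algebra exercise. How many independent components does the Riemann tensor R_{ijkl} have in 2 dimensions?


The Riemann tensor in d dimensions has d^2(d^2 - 1)/12 independent components.
d = 2, so d^2 = 4
d^2 - 1 = 3
d^2(d^2 - 1) = 4 * 3 = 12
Divide by 12: 12 / 12 = 1

1


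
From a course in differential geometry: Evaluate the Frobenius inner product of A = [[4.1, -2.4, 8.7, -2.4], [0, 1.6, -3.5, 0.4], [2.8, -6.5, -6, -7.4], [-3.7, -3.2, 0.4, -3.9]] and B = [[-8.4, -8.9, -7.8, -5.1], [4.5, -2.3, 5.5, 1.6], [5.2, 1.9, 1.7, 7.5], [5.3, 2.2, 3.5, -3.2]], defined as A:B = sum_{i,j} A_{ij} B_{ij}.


A:B = sum over all i,j of A_{ij} * B_{ij}.
Row 1: 4.1*-8.4=-34.44, -2.4*-8.9=21.36, 8.7*-7.8=-67.86, -2.4*-5.1=12.24 => row sum = -68.7
Row 2: 0*4.5=0, 1.6*-2.3=-3.68, -3.5*5.5=-19.25, 0.4*1.6=0.64 => row sum = -22.29
Row 3: 2.8*5.2=14.56, -6.5*1.9=-12.35, -6*1.7=-10.2, -7.4*7.5=-55.5 => row sum = -63.49
Row 4: -3.7*5.3=-19.61, -3.2*2.2=-7.04, 0.4*3.5=1.4, -3.9*-3.2=12.48 => row sum = -12.77
Total = -68.7 + -22.29 + -63.49 + -12.77 = -167.25

-167.25


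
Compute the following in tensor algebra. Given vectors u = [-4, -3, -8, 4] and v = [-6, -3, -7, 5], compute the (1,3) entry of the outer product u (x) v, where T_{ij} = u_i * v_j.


The outer product entry T_{ij} = u_i * v_j.
We need i=1, j=3.
u_1 = -4, v_3 = -7
T_{1,3} = -4 * -7 = 28

28


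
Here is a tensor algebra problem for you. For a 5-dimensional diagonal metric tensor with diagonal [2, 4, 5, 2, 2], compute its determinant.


For a diagonal metric, the determinant is the product of diagonal entries.
Diagonal entries: 2, 4, 5, 2, 2
det(g) = 2 * 4 * 5 * 2 * 2 = 160

160


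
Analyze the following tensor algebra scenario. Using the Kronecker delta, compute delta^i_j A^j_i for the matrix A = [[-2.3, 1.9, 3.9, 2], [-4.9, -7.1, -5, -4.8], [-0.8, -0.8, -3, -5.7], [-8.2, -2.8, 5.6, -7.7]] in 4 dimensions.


The contraction (trace) of a rank-2 tensor is the sum of its diagonal elements.
Diagonal entries: A[1,1] = -2.3, A[2,2] = -7.1, A[3,3] = -3, A[4,4] = -7.7
Tr(A) = -2.3 + -7.1 + -3 + -7.7 = -20.1

-20.1


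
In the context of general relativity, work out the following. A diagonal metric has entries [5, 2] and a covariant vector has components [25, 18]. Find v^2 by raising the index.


To raise an index with a diagonal metric: v^i = v_i / g_{ii}.
For index 2: v_2 = 18, g_{22} = 2
v^2 = 18 / 2 = 9

9


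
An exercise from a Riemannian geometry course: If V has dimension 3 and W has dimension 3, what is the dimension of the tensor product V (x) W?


The dimension of a tensor product is the product of dimensions.
dim(V) = 3, dim(W) = 3
dim(V (x) W) = 3 * 3 = 9

9


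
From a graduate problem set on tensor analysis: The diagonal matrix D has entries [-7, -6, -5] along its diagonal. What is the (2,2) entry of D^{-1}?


For a diagonal matrix, the inverse has entries (D^{-1})_{ii} = 1/d_{ii}.
The diagonal entries are: d_{11} = -7, d_{22} = -6, d_{33} = -5
We need (D^{-1})_{22} = 1/d_{22} = 1/-6 = -1/6

-1/6


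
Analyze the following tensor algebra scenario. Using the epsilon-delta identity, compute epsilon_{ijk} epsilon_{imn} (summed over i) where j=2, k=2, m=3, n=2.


Using the identity: epsilon_{ijk} epsilon_{imn} = delta_{jm} delta_{kn} - delta_{jn} delta_{km}.
delta_{23} = 0
delta_{22} = 1
delta_{22} = 1
delta_{23} = 0
Result = 0 * 1 - 1 * 0 = 0 - 0 = 0

0


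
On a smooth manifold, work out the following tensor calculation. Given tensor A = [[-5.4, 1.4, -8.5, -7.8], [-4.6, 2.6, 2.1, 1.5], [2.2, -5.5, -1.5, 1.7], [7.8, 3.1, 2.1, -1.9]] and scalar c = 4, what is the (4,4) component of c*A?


Scalar multiplication: (cA)_{ij} = c * A_{ij}.
c = 4
A_{44} = -1.9
(cA)_{44} = 4 * -1.9 = -7.6

-7.6


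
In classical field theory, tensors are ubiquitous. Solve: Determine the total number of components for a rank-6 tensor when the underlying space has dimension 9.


The number of components of a rank-r tensor in d dimensions is d^r.
Here d = 9 and r = 6.
9^6 = 531441

531441


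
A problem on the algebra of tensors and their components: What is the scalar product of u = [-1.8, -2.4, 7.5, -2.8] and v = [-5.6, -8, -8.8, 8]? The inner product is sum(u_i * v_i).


The inner product u . v = sum of u_i * v_i.
Term-by-term: -1.8 * -5.6, -2.4 * -8, 7.5 * -8.8, -2.8 * 8
Products: 10.08, 19.2, -66, -22.4
Sum = 10.08 + 19.2 + -66 + -22.4 = -59.12

-59.12


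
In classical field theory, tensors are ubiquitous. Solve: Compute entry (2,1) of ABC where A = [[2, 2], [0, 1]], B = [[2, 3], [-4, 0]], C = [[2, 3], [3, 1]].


(ABC)_{21} = sum_m (AB)_{2m} C_{m1}. First compute row 2 of AB.
(AB)_{21} = 0*2 + 1*-4 = -4
(AB)_{22} = 0*3 + 1*0 = 0
Now contract with column 1 of C:
(AB)_{21} * C_{11} = -4 * 2 = -8
(AB)_{22} * C_{21} = 0 * 3 = 0
(ABC)_{21} = -8 + 0 = -8

-8


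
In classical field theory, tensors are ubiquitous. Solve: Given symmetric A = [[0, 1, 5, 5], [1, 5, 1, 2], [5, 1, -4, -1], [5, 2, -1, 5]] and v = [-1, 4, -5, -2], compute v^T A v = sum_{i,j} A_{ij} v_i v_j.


First compute Av:
(Av)_1 = 0*-1 + 1*4 + 5*-5 + 5*-2 = -31
(Av)_2 = 1*-1 + 5*4 + 1*-5 + 2*-2 = 10
(Av)_3 = 5*-1 + 1*4 + -4*-5 + -1*-2 = 21
(Av)_4 = 5*-1 + 2*4 + -1*-5 + 5*-2 = -2
Av = [-31, 10, 21, -2]
Then v^T (Av) = -1*-31 + 4*10 + -5*21 + -2*-2
= 31 + 40 + -105 + 4 = -30

-30


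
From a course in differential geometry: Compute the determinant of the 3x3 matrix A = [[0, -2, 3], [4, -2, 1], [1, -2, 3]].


Expanding along the first row, det(A) = a11*M_11 - a12*M_12 + a13*M_13, where M_1j is the (1,j) minor.
Minor M_11 = -2*3 - 1*-2 = -4
Minor M_12 = 4*3 - 1*1 = 11
Minor M_13 = 4*-2 - -2*1 = -6
det = 0*(-4) - -2*(11) + 3*(-6)
    = 0 - -22 + -18
    = 4

4


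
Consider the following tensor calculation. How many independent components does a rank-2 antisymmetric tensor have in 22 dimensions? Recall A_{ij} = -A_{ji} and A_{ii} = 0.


An antisymmetric rank-2 tensor satisfies A_{ij} = -A_{ji}, so diagonal entries are zero.
The independent components are the upper-triangular entries: C(n, 2) = n(n-1)/2.
n = 22
C(22, 2) = 22 * 21 / 2 = 462 / 2 = 231

231


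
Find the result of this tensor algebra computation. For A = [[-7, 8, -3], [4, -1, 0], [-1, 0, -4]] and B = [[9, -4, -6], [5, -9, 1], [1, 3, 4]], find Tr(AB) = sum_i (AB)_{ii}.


Tr(AB) = sum_i (AB)_{ii} where (AB)_{ii} = sum_k A_{ik} B_{ki}.
(AB)_{11} = -7*9 + 8*5 + -3*1 = -26
(AB)_{22} = 4*-4 + -1*-9 + 0*3 = -7
(AB)_{33} = -1*-6 + 0*1 + -4*4 = -10
Tr(AB) = -26 + -7 + -10 = -43

-43


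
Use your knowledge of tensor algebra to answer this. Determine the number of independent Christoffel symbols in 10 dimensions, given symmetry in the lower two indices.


Christoffel symbols Gamma^k_{ij} are symmetric in i,j, so there are d * d(d+1)/2 independent symbols.
d = 10
d(d+1)/2 = 10 * 11 / 2 = 55
Total = 10 * 55 = 550

550


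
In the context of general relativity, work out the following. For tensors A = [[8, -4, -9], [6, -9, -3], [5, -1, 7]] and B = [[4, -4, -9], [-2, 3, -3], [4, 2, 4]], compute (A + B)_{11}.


Tensor addition is component-wise: (A + B)_{ij} = A_{ij} + B_{ij}.
A_{11} = 8
B_{11} = 4
(A + B)_{11} = 8 + 4 = 12

12


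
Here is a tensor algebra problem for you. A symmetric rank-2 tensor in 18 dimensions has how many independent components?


A symmetric rank-2 tensor in d dimensions has d(d+1)/2 independent components.
d = 18
d(d+1)/2 = 18 * 19 / 2 = 342 / 2 = 171

171


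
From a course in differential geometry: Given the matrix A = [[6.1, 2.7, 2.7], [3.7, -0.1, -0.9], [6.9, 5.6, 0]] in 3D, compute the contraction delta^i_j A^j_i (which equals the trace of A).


The contraction (trace) of a rank-2 tensor is the sum of its diagonal elements.
Diagonal entries: A[1,1] = 6.1, A[2,2] = -0.1, A[3,3] = 0
Tr(A) = 6.1 + -0.1 + 0 = 6

6


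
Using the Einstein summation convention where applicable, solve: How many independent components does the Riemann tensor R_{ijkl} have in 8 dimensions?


The Riemann tensor in d dimensions has d^2(d^2 - 1)/12 independent components.
d = 8, so d^2 = 64
d^2 - 1 = 63
d^2(d^2 - 1) = 64 * 63 = 4032
Divide by 12: 4032 / 12 = 336

336


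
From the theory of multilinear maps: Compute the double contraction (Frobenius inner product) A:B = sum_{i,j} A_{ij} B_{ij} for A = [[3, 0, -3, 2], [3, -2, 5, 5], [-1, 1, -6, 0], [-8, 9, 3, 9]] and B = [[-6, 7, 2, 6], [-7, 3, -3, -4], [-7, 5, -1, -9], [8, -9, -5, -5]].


A:B = sum over all i,j of A_{ij} * B_{ij}.
Row 1: 3*-6=-18, 0*7=0, -3*2=-6, 2*6=12 => row sum = -12
Row 2: 3*-7=-21, -2*3=-6, 5*-3=-15, 5*-4=-20 => row sum = -62
Row 3: -1*-7=7, 1*5=5, -6*-1=6, 0*-9=0 => row sum = 18
Row 4: -8*8=-64, 9*-9=-81, 3*-5=-15, 9*-5=-45 => row sum = -205
Total = -12 + -62 + 18 + -205 = -261

-261


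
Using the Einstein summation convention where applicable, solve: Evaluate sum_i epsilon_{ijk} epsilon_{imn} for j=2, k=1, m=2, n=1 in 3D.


Using the identity: epsilon_{ijk} epsilon_{imn} = delta_{jm} delta_{kn} - delta_{jn} delta_{km}.
delta_{22} = 1
delta_{11} = 1
delta_{21} = 0
delta_{12} = 0
Result = 1 * 1 - 0 * 0 = 1 - 0 = 1

1


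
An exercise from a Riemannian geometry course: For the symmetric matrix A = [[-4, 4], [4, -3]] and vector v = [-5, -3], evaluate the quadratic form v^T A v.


First compute Av:
(Av)_1 = -4*-5 + 4*-3 = 8
(Av)_2 = 4*-5 + -3*-3 = -11
Av = [8, -11]
Then v^T (Av) = -5*8 + -3*-11
= -40 + 33 = -7

-7


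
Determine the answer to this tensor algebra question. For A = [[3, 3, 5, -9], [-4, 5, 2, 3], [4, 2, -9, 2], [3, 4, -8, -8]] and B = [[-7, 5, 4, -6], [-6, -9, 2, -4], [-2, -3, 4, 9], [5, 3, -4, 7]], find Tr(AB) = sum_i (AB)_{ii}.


Tr(AB) = sum_i (AB)_{ii} where (AB)_{ii} = sum_k A_{ik} B_{ki}.
(AB)_{11} = 3*-7 + 3*-6 + 5*-2 + -9*5 = -94
(AB)_{22} = -4*5 + 5*-9 + 2*-3 + 3*3 = -62
(AB)_{33} = 4*4 + 2*2 + -9*4 + 2*-4 = -24
(AB)_{44} = 3*-6 + 4*-4 + -8*9 + -8*7 = -162
Tr(AB) = -94 + -62 + -24 + -162 = -342

-342


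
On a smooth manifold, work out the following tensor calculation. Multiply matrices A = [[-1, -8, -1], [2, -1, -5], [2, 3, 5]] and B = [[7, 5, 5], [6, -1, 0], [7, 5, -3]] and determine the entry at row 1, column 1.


(AB)_{ij} = sum_k A_{ik} B_{kj}.
For i=1, j=1:
A_{11} * B_{11} = -1 * 7 = -7
A_{12} * B_{21} = -8 * 6 = -48
A_{13} * B_{31} = -1 * 7 = -7
Sum = -7 + -48 + -7 = -62

-62


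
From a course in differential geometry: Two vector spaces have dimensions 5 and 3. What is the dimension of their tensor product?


The dimension of a tensor product is the product of dimensions.
dim(V) = 5, dim(W) = 3
dim(V (x) W) = 5 * 3 = 15

15


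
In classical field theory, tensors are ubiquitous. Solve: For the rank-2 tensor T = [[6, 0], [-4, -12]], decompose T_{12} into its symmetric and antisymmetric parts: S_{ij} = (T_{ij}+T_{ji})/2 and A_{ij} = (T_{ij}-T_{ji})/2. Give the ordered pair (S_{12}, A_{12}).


T_{12} = 0
T_{21} = -4
S_{12} = (0 + -4)/2 = -4/2 = -2
A_{12} = (0 - -4)/2 = 4/2 = 2
Check: S + A = -2 + 2 = 0 = T_{12}.

(-2, 2)


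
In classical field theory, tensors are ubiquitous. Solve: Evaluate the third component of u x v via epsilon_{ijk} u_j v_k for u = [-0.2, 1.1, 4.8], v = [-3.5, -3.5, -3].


(u x v)_3 = sum_{j,k} epsilon_{3jk} u_j v_k. Only permutations of (1,2,3) contribute; the two non-zero terms are:
eps_{312} u_1 v_2 = 1 * -0.2 * -3.5 = 0.7
eps_{321} u_2 v_1 = -1 * 1.1 * -3.5 = 3.85
(u x v)_3 = 4.55

4.55


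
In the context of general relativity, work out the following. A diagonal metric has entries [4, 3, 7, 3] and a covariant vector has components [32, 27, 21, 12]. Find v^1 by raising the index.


To raise an index with a diagonal metric: v^i = v_i / g_{ii}.
For index 1: v_1 = 32, g_{11} = 4
v^1 = 32 / 4 = 8

8


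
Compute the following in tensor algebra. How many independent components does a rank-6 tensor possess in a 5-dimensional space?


The number of components of a rank-r tensor in d dimensions is d^r.
Here d = 5 and r = 6.
5^6 = 15625

15625


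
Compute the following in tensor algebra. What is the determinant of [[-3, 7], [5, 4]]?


For a 2x2 matrix [[a, b], [c, d]], det = a*d - b*c.
a = -3, b = 7, c = 5, d = 4
a*d = -3 * 4 = -12
b*c = 7 * 5 = 35
det = -12 - 35 = -47

-47


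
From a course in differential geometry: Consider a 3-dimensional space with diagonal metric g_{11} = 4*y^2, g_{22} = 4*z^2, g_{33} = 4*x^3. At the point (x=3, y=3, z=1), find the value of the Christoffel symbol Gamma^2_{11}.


For a diagonal metric, Gamma^k_{ij} = (1/2) g^{kk} (dg_{ik}/dx_j + dg_{jk}/dx_i - dg_{ij}/dx_k).
The metric is diagonal, so g_{ab} = 0 for a != b.
At the given point: g_{11} = 36, g_{22} = 4, g_{33} = 108
g^{22} = 1/4
dg_{12}/dx_1 = 0 (off-diagonal)
dg_{12}/dx_1 = 0 (off-diagonal)
dg_{11}/dx_2 = dg_{11}/dx_2 = 24
Numerator = 0 + 0 - 24 = -24
Gamma^2_{11} = -24 / (2 * 4) = -3

-3


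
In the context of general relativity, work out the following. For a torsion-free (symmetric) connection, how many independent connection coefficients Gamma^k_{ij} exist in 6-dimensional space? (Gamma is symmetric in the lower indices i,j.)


Christoffel symbols Gamma^k_{ij} are symmetric in i,j, so there are d * d(d+1)/2 independent symbols.
d = 6
d(d+1)/2 = 6 * 7 / 2 = 21
Total = 6 * 21 = 126

126


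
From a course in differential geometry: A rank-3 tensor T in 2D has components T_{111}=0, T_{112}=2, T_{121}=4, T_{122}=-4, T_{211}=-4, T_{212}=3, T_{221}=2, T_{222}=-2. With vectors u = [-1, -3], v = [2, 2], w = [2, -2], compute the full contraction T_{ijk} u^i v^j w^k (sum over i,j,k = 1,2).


S = sum over i,j,k of T_{ijk} u_i v_j w_k. Expanding all 8 terms:
T_{111}*u_1*v_1*w_1 = 0*-1*2*2 = 0  (running total: 0)
T_{112}*u_1*v_1*w_2 = 2*-1*2*-2 = 8  (running total: 8)
T_{121}*u_1*v_2*w_1 = 4*-1*2*2 = -16  (running total: -8)
T_{122}*u_1*v_2*w_2 = -4*-1*2*-2 = -16  (running total: -24)
T_{211}*u_2*v_1*w_1 = -4*-3*2*2 = 48  (running total: 24)
T_{212}*u_2*v_1*w_2 = 3*-3*2*-2 = 36  (running total: 60)
T_{221}*u_2*v_2*w_1 = 2*-3*2*2 = -24  (running total: 36)
T_{222}*u_2*v_2*w_2 = -2*-3*2*-2 = -24  (running total: 12)
S = 12

12


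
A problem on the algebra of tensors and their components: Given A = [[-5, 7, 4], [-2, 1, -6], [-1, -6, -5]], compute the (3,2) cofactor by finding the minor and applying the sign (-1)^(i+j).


To find cofactor C_{32}, delete row 3 and column 2.
The resulting 2x2 submatrix is: [[-5, 4], [-2, -6]]
Minor M_{32} = -5*-6 - 4*-2
  = 30 - -8 = 38
Sign = (-1)^(3+2) = (-1)^5 = -1
Cofactor C_{32} = -1 * 38 = -38

-38


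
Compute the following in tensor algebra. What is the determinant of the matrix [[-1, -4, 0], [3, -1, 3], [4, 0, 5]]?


Expanding along the first row, det(A) = a11*M_11 - a12*M_12 + a13*M_13, where M_1j is the (1,j) minor.
Minor M_11 = -1*5 - 3*0 = -5
Minor M_12 = 3*5 - 3*4 = 3
Minor M_13 = 3*0 - -1*4 = 4
det = -1*(-5) - -4*(3) + 0*(4)
    = 5 - -12 + 0
    = 17

17


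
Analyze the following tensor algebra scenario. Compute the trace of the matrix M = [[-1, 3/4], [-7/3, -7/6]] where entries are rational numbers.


The trace is the sum of diagonal entries.
Diagonal: M[1,1] = -1, M[2,2] = -7/6
Tr(M) = -1 + -7/6
Computing step by step:
After adding M[1,1]: -1
After adding M[2,2]: -13/6
Tr(M) = -13/6

-13/6


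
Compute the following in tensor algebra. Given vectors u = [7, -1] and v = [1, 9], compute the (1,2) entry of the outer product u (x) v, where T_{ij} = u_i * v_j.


The outer product entry T_{ij} = u_i * v_j.
We need i=1, j=2.
u_1 = 7, v_2 = 9
T_{1,2} = 7 * 9 = 63

63


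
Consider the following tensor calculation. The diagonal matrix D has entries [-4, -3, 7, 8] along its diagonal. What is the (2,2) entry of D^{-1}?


For a diagonal matrix, the inverse has entries (D^{-1})_{ii} = 1/d_{ii}.
The diagonal entries are: d_{11} = -4, d_{22} = -3, d_{33} = 7, d_{44} = 8
We need (D^{-1})_{22} = 1/d_{22} = 1/-3 = -1/3

-1/3


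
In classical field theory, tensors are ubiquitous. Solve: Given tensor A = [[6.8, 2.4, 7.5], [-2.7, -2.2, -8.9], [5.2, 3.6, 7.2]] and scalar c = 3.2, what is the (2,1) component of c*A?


Scalar multiplication: (cA)_{ij} = c * A_{ij}.
c = 3.2
A_{21} = -2.7
(cA)_{21} = 3.2 * -2.7 = -8.64

-8.64


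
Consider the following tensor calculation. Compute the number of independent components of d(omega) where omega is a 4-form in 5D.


The exterior derivative of a p-form is a (p+1)-form.
Its number of independent components is C(n, p+1).
n = 5, p+1 = 5
C(5, 5) = 1

1


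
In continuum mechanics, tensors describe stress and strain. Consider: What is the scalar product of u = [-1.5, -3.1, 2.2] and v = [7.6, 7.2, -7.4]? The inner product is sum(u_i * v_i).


The inner product u . v = sum of u_i * v_i.
Term-by-term: -1.5 * 7.6, -3.1 * 7.2, 2.2 * -7.4
Products: -11.4, -22.32, -16.28
Sum = -11.4 + -22.32 + -16.28 = -50

-50


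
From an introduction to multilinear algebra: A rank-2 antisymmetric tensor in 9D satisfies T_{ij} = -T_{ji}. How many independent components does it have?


An antisymmetric rank-2 tensor satisfies A_{ij} = -A_{ji}, so diagonal entries are zero.
The independent components are the upper-triangular entries: C(n, 2) = n(n-1)/2.
n = 9
C(9, 2) = 9 * 8 / 2 = 72 / 2 = 36

36


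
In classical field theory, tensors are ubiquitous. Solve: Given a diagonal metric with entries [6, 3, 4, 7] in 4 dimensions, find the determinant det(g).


For a diagonal metric, the determinant is the product of diagonal entries.
Diagonal entries: 6, 3, 4, 7
det(g) = 6 * 3 * 4 * 7 = 504

504


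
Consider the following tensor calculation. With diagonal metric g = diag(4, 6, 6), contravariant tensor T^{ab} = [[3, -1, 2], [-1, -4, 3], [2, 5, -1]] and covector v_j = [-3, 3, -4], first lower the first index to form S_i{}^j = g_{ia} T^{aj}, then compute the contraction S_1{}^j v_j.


Step 1: lower the first index. For a diagonal metric, g_{ia} T^{aj} = g_{ii} T^{ij} (no sum on i).
g_{11} = 4
S_1{}^1 = 4 * T^{11} = 4 * 3 = 12
S_1{}^2 = 4 * T^{12} = 4 * -1 = -4
S_1{}^3 = 4 * T^{13} = 4 * 2 = 8
Step 2: contract S_1{}^j with v_j.
S_1{}^1 * v_1 = 12 * -3 = -36
S_1{}^2 * v_2 = -4 * 3 = -12
S_1{}^3 * v_3 = 8 * -4 = -32
Result = -36 + -12 + -32 = -80

-80


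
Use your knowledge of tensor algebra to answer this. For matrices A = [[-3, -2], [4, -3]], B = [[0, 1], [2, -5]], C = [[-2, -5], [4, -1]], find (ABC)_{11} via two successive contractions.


(ABC)_{11} = sum_m (AB)_{1m} C_{m1}. First compute row 1 of AB.
(AB)_{11} = -3*0 + -2*2 = -4
(AB)_{12} = -3*1 + -2*-5 = 7
Now contract with column 1 of C:
(AB)_{11} * C_{11} = -4 * -2 = 8
(AB)_{12} * C_{21} = 7 * 4 = 28
(ABC)_{11} = 8 + 28 = 36

36


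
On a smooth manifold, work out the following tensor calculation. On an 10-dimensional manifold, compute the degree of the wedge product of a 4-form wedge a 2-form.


The degree of a wedge product is the sum of the degrees of the individual forms.
Degrees: 4, 2
Total degree = 4 + 2 = 6

6


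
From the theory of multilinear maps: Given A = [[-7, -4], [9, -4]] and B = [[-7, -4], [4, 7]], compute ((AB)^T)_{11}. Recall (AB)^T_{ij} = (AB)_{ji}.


(AB)^T_{ij} = (AB)_{ji} = sum_k A_{jk} B_{ki}.
For i=1, j=1 we need (AB)_{11}:
A_{11} * B_{11} = -7 * -7 = 49
A_{12} * B_{21} = -4 * 4 = -16
Sum = 49 + -16 = 33

33


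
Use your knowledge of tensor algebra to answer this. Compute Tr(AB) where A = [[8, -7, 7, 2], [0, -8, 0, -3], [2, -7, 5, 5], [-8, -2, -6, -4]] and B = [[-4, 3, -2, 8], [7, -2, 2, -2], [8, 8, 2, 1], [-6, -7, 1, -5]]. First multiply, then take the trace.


Tr(AB) = sum_i (AB)_{ii} where (AB)_{ii} = sum_k A_{ik} B_{ki}.
(AB)_{11} = 8*-4 + -7*7 + 7*8 + 2*-6 = -37
(AB)_{22} = 0*3 + -8*-2 + 0*8 + -3*-7 = 37
(AB)_{33} = 2*-2 + -7*2 + 5*2 + 5*1 = -3
(AB)_{44} = -8*8 + -2*-2 + -6*1 + -4*-5 = -46
Tr(AB) = -37 + 37 + -3 + -46 = -49

-49


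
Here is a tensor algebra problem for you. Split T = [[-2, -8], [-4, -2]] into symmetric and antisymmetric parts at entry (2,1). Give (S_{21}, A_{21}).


T_{21} = -4
T_{12} = -8
S_{21} = (-4 + -8)/2 = -12/2 = -6
A_{21} = (-4 - -8)/2 = 4/2 = 2
Check: S + A = -6 + 2 = -4 = T_{21}.

(-6, 2)


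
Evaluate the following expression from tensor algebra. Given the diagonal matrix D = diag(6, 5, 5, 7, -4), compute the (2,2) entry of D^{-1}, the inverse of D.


For a diagonal matrix, the inverse has entries (D^{-1})_{ii} = 1/d_{ii}.
The diagonal entries are: d_{11} = 6, d_{22} = 5, d_{33} = 5, d_{44} = 7, d_{55} = -4
We need (D^{-1})_{22} = 1/d_{22} = 1/5 = 1/5

1/5


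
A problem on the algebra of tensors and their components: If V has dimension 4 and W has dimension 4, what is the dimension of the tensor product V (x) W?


The dimension of a tensor product is the product of dimensions.
dim(V) = 4, dim(W) = 4
dim(V (x) W) = 4 * 4 = 16

16


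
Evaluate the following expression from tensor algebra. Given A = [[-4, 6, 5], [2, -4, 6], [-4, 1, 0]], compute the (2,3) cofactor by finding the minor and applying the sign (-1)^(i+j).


To find cofactor C_{23}, delete row 2 and column 3.
The resulting 2x2 submatrix is: [[-4, 6], [-4, 1]]
Minor M_{23} = -4*1 - 6*-4
  = -4 - -24 = 20
Sign = (-1)^(2+3) = (-1)^5 = -1
Cofactor C_{23} = -1 * 20 = -20

-20


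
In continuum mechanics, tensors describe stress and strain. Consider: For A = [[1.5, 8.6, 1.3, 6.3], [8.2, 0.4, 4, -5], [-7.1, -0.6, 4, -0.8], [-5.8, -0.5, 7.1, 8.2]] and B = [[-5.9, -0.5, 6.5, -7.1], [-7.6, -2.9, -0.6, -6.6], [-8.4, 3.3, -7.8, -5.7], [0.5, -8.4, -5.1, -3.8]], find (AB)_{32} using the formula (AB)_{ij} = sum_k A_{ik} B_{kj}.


(AB)_{ij} = sum_k A_{ik} B_{kj}.
For i=3, j=2:
A_{31} * B_{12} = -7.1 * -0.5 = 3.55
A_{32} * B_{22} = -0.6 * -2.9 = 1.74
A_{33} * B_{32} = 4 * 3.3 = 13.2
A_{34} * B_{42} = -0.8 * -8.4 = 6.72
Sum = 3.55 + 1.74 + 13.2 + 6.72 = 25.21

25.21


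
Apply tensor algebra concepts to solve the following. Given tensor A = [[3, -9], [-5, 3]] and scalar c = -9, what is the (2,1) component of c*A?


Scalar multiplication: (cA)_{ij} = c * A_{ij}.
c = -9
A_{21} = -5
(cA)_{21} = -9 * -5 = 45

45


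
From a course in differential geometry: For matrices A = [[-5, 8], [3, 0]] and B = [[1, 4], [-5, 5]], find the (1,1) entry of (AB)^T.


(AB)^T_{ij} = (AB)_{ji} = sum_k A_{jk} B_{ki}.
For i=1, j=1 we need (AB)_{11}:
A_{11} * B_{11} = -5 * 1 = -5
A_{12} * B_{21} = 8 * -5 = -40
Sum = -5 + -40 = -45

-45


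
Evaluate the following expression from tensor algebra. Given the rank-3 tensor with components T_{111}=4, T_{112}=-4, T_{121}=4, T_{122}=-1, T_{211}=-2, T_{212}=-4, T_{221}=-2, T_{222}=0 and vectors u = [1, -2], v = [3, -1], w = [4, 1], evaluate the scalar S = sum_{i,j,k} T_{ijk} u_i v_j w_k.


S = sum over i,j,k of T_{ijk} u_i v_j w_k. Expanding all 8 terms:
T_{111}*u_1*v_1*w_1 = 4*1*3*4 = 48  (running total: 48)
T_{112}*u_1*v_1*w_2 = -4*1*3*1 = -12  (running total: 36)
T_{121}*u_1*v_2*w_1 = 4*1*-1*4 = -16  (running total: 20)
T_{122}*u_1*v_2*w_2 = -1*1*-1*1 = 1  (running total: 21)
T_{211}*u_2*v_1*w_1 = -2*-2*3*4 = 48  (running total: 69)
T_{212}*u_2*v_1*w_2 = -4*-2*3*1 = 24  (running total: 93)
T_{221}*u_2*v_2*w_1 = -2*-2*-1*4 = -16  (running total: 77)
T_{222}*u_2*v_2*w_2 = 0*-2*-1*1 = 0  (running total: 77)
S = 77

77


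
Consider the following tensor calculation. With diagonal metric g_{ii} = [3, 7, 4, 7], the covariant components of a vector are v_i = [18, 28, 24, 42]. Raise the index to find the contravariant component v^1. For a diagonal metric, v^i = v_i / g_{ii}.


To raise an index with a diagonal metric: v^i = v_i / g_{ii}.
For index 1: v_1 = 18, g_{11} = 3
v^1 = 18 / 3 = 6

6


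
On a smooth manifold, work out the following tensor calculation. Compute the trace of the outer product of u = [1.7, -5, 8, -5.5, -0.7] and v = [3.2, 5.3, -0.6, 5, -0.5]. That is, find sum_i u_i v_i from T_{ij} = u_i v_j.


The outer product gives T_{ij} = u_i v_j.
The trace (contraction) is Tr(T) = sum_i T_{ii} = sum_i u_i v_i.
Diagonal entries:
T_{11} = u_1 * v_1 = 1.7 * 3.2 = 5.44
T_{22} = u_2 * v_2 = -5 * 5.3 = -26.5
T_{33} = u_3 * v_3 = 8 * -0.6 = -4.8
T_{44} = u_4 * v_4 = -5.5 * 5 = -27.5
T_{55} = u_5 * v_5 = -0.7 * -0.5 = 0.35
Tr(T) = 5.44 + -26.5 + -4.8 + -27.5 + 0.35 = -53.01

-53.01


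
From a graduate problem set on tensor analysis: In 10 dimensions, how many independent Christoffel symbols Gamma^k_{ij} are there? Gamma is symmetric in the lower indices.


Christoffel symbols Gamma^k_{ij} are symmetric in i,j, so there are d * d(d+1)/2 independent symbols.
d = 10
d(d+1)/2 = 10 * 11 / 2 = 55
Total = 10 * 55 = 550

550


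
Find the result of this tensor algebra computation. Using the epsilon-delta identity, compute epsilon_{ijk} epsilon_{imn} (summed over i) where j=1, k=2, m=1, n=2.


Using the identity: epsilon_{ijk} epsilon_{imn} = delta_{jm} delta_{kn} - delta_{jn} delta_{km}.
delta_{11} = 1
delta_{22} = 1
delta_{12} = 0
delta_{21} = 0
Result = 1 * 1 - 0 * 0 = 1 - 0 = 1

1


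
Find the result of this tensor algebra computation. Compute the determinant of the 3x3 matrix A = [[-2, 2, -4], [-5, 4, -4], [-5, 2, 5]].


Expanding along the first row, det(A) = a11*M_11 - a12*M_12 + a13*M_13, where M_1j is the (1,j) minor.
Minor M_11 = 4*5 - -4*2 = 28
Minor M_12 = -5*5 - -4*-5 = -45
Minor M_13 = -5*2 - 4*-5 = 10
det = -2*(28) - 2*(-45) + -4*(10)
    = -56 - -90 + -40
    = -6

-6


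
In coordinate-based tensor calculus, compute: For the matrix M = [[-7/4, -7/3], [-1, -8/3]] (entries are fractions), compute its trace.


The trace is the sum of diagonal entries.
Diagonal: M[1,1] = -7/4, M[2,2] = -8/3
Tr(M) = -7/4 + -8/3
Computing step by step:
After adding M[1,1]: -7/4
After adding M[2,2]: -53/12
Tr(M) = -53/12

-53/12


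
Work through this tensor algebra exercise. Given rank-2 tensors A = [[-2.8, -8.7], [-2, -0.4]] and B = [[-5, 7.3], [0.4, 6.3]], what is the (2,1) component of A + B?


Tensor addition is component-wise: (A + B)_{ij} = A_{ij} + B_{ij}.
A_{21} = -2
B_{21} = 0.4
(A + B)_{21} = -2 + 0.4 = -1.6

-1.6


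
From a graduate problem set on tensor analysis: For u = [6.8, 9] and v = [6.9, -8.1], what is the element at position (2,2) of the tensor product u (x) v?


The outer product entry T_{ij} = u_i * v_j.
We need i=2, j=2.
u_2 = 9, v_2 = -8.1
T_{2,2} = 9 * -8.1 = -72.9

-72.9
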